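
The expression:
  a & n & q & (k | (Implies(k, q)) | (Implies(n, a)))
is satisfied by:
  {a: True, q: True, n: True}


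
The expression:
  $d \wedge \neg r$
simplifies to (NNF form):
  $d \wedge \neg r$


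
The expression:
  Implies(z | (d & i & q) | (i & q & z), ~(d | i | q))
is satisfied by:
  {z: False, q: False, d: False, i: False}
  {i: True, z: False, q: False, d: False}
  {d: True, z: False, q: False, i: False}
  {i: True, d: True, z: False, q: False}
  {q: True, i: False, z: False, d: False}
  {i: True, q: True, z: False, d: False}
  {d: True, q: True, i: False, z: False}
  {z: True, d: False, q: False, i: False}


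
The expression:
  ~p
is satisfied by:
  {p: False}


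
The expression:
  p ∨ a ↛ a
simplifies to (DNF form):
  p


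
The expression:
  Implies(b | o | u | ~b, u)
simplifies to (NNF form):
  u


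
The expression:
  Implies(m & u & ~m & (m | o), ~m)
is always true.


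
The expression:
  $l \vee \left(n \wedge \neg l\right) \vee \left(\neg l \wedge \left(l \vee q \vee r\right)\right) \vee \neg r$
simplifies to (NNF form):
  $\text{True}$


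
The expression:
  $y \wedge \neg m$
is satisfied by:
  {y: True, m: False}


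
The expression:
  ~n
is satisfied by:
  {n: False}


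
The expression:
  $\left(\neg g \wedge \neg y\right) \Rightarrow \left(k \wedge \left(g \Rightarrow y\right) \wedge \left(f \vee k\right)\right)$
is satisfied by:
  {y: True, k: True, g: True}
  {y: True, k: True, g: False}
  {y: True, g: True, k: False}
  {y: True, g: False, k: False}
  {k: True, g: True, y: False}
  {k: True, g: False, y: False}
  {g: True, k: False, y: False}


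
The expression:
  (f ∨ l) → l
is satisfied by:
  {l: True, f: False}
  {f: False, l: False}
  {f: True, l: True}


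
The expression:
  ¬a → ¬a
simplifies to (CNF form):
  True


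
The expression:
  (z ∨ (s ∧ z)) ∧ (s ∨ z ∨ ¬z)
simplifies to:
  z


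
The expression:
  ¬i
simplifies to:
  ¬i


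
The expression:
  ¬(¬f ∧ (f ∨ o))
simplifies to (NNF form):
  f ∨ ¬o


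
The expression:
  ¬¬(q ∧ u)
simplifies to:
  q ∧ u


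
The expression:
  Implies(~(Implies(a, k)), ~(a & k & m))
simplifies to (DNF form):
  True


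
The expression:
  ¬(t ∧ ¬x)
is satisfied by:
  {x: True, t: False}
  {t: False, x: False}
  {t: True, x: True}


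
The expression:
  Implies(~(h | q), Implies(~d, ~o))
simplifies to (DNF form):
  d | h | q | ~o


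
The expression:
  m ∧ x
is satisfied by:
  {m: True, x: True}


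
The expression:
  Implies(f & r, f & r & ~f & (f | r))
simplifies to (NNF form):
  ~f | ~r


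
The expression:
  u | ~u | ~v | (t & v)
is always true.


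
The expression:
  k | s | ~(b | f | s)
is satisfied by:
  {k: True, s: True, f: False, b: False}
  {b: True, k: True, s: True, f: False}
  {k: True, s: True, f: True, b: False}
  {b: True, k: True, s: True, f: True}
  {k: True, f: False, s: False, b: False}
  {k: True, b: True, f: False, s: False}
  {k: True, f: True, s: False, b: False}
  {k: True, b: True, f: True, s: False}
  {s: True, b: False, f: False, k: False}
  {b: True, s: True, f: False, k: False}
  {s: True, f: True, b: False, k: False}
  {b: True, s: True, f: True, k: False}
  {b: False, f: False, s: False, k: False}


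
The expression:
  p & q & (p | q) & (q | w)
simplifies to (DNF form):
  p & q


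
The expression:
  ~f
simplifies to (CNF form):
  ~f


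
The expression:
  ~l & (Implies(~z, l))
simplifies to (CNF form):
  z & ~l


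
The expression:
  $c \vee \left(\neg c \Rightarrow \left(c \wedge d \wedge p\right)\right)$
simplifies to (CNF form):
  $c$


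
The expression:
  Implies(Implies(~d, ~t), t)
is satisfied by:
  {t: True}


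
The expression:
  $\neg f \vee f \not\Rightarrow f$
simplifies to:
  $\neg f$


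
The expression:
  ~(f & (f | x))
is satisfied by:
  {f: False}


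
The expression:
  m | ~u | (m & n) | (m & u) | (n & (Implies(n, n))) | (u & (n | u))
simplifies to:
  True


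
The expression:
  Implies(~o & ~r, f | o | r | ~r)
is always true.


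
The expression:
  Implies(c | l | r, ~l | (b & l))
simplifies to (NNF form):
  b | ~l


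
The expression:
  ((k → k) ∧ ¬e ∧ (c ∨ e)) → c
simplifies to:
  True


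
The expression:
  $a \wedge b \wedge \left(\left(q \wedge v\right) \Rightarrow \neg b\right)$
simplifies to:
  $a \wedge b \wedge \left(\neg q \vee \neg v\right)$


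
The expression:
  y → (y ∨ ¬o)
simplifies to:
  True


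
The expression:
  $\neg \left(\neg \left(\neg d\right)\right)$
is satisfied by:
  {d: False}


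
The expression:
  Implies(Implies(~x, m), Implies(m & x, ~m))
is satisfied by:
  {m: False, x: False}
  {x: True, m: False}
  {m: True, x: False}


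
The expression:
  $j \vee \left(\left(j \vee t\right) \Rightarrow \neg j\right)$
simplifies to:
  $\text{True}$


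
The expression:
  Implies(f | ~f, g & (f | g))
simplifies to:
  g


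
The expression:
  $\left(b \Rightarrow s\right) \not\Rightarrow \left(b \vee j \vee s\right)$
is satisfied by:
  {b: False, j: False, s: False}


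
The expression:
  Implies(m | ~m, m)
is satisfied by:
  {m: True}


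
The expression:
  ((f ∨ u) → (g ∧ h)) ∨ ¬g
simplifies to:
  h ∨ (¬f ∧ ¬u) ∨ ¬g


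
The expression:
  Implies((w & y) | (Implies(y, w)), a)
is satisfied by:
  {a: True, y: True, w: False}
  {a: True, y: False, w: False}
  {a: True, w: True, y: True}
  {a: True, w: True, y: False}
  {y: True, w: False, a: False}


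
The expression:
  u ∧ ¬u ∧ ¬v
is never true.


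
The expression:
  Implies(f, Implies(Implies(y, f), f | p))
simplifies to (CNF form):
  True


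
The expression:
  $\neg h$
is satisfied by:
  {h: False}


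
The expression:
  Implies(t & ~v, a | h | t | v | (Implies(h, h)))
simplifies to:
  True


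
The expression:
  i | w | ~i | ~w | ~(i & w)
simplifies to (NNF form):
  True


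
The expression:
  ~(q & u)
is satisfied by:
  {u: False, q: False}
  {q: True, u: False}
  {u: True, q: False}


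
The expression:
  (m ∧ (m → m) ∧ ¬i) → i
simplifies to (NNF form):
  i ∨ ¬m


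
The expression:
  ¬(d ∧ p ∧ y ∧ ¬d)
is always true.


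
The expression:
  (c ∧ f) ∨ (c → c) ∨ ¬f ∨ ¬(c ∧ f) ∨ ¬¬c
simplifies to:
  True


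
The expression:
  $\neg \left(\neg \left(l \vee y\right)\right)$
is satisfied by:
  {y: True, l: True}
  {y: True, l: False}
  {l: True, y: False}


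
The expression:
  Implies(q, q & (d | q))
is always true.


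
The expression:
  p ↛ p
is never true.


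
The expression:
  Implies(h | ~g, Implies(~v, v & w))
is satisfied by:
  {v: True, g: True, h: False}
  {v: True, h: False, g: False}
  {v: True, g: True, h: True}
  {v: True, h: True, g: False}
  {g: True, h: False, v: False}


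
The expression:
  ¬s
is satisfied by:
  {s: False}


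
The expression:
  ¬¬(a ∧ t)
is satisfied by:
  {t: True, a: True}


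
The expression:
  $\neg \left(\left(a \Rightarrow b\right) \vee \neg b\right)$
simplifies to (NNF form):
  $\text{False}$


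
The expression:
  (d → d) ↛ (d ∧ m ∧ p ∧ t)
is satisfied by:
  {p: False, m: False, t: False, d: False}
  {d: True, p: False, m: False, t: False}
  {t: True, p: False, m: False, d: False}
  {d: True, t: True, p: False, m: False}
  {m: True, d: False, p: False, t: False}
  {d: True, m: True, p: False, t: False}
  {t: True, m: True, d: False, p: False}
  {d: True, t: True, m: True, p: False}
  {p: True, t: False, m: False, d: False}
  {d: True, p: True, t: False, m: False}
  {t: True, p: True, d: False, m: False}
  {d: True, t: True, p: True, m: False}
  {m: True, p: True, t: False, d: False}
  {d: True, m: True, p: True, t: False}
  {t: True, m: True, p: True, d: False}


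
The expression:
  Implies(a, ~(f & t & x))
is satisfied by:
  {x: False, t: False, a: False, f: False}
  {f: True, x: False, t: False, a: False}
  {a: True, x: False, t: False, f: False}
  {f: True, a: True, x: False, t: False}
  {t: True, f: False, x: False, a: False}
  {f: True, t: True, x: False, a: False}
  {a: True, t: True, f: False, x: False}
  {f: True, a: True, t: True, x: False}
  {x: True, a: False, t: False, f: False}
  {f: True, x: True, a: False, t: False}
  {a: True, x: True, f: False, t: False}
  {f: True, a: True, x: True, t: False}
  {t: True, x: True, a: False, f: False}
  {f: True, t: True, x: True, a: False}
  {a: True, t: True, x: True, f: False}


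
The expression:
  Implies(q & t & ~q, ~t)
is always true.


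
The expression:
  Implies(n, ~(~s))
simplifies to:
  s | ~n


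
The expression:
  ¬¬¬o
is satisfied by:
  {o: False}


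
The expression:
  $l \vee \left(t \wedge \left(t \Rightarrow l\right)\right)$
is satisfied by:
  {l: True}


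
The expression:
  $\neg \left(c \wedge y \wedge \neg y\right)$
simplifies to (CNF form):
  $\text{True}$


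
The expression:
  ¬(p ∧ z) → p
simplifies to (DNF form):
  p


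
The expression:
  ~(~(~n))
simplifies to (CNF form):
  ~n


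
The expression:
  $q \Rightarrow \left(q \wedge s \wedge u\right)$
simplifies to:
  $\left(s \wedge u\right) \vee \neg q$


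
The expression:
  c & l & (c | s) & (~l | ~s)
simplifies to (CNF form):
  c & l & ~s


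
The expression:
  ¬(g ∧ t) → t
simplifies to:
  t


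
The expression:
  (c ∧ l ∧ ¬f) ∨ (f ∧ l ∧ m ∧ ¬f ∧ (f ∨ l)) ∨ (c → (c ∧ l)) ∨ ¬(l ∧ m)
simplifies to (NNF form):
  True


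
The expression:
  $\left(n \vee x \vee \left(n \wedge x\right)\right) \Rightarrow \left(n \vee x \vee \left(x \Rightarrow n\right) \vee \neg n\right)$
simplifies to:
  $\text{True}$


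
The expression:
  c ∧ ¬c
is never true.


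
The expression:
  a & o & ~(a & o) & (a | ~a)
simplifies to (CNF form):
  False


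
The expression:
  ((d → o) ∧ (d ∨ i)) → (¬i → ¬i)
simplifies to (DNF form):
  True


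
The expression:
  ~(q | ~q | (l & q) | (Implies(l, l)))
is never true.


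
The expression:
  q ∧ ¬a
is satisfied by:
  {q: True, a: False}


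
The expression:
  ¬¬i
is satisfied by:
  {i: True}


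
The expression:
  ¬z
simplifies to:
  ¬z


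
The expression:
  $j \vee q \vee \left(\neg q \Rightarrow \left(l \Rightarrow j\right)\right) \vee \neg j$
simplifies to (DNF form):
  $\text{True}$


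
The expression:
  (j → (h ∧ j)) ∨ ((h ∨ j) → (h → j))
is always true.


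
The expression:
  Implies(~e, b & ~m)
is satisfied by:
  {e: True, b: True, m: False}
  {e: True, b: False, m: False}
  {e: True, m: True, b: True}
  {e: True, m: True, b: False}
  {b: True, m: False, e: False}


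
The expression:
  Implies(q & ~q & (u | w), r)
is always true.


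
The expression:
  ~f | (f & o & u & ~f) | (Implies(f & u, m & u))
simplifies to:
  m | ~f | ~u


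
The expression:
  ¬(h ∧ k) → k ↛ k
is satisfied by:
  {h: True, k: True}


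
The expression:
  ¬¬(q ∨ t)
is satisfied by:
  {t: True, q: True}
  {t: True, q: False}
  {q: True, t: False}


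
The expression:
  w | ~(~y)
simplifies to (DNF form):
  w | y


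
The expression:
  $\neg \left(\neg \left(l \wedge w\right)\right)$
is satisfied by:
  {w: True, l: True}


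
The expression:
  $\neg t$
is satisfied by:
  {t: False}


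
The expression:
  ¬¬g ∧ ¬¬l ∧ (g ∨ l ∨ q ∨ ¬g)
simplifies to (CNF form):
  g ∧ l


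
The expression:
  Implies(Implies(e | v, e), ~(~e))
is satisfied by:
  {v: True, e: True}
  {v: True, e: False}
  {e: True, v: False}


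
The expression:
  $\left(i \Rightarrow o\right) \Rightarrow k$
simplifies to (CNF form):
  $\left(i \vee k\right) \wedge \left(k \vee \neg o\right)$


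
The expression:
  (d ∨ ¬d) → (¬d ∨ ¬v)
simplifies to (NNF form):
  ¬d ∨ ¬v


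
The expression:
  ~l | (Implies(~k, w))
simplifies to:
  k | w | ~l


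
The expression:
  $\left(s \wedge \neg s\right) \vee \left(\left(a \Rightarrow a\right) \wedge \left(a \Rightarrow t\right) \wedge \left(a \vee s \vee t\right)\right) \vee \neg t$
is always true.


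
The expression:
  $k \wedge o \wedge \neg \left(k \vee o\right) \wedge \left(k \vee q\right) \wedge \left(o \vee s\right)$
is never true.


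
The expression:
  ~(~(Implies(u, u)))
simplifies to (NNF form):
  True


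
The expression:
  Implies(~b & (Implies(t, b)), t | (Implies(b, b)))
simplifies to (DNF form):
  True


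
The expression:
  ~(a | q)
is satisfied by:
  {q: False, a: False}


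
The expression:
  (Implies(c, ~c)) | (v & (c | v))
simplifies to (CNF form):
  v | ~c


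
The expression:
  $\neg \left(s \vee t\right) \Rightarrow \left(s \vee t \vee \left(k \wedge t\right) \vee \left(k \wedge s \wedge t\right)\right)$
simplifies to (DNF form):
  $s \vee t$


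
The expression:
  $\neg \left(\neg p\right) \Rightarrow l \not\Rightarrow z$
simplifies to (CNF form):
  $\left(l \vee \neg p\right) \wedge \left(\neg p \vee \neg z\right)$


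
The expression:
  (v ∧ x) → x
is always true.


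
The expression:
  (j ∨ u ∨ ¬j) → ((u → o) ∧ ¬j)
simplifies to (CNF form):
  ¬j ∧ (o ∨ ¬u)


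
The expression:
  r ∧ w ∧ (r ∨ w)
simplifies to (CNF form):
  r ∧ w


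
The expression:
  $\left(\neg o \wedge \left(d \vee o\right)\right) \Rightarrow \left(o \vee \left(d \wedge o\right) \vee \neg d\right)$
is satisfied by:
  {o: True, d: False}
  {d: False, o: False}
  {d: True, o: True}


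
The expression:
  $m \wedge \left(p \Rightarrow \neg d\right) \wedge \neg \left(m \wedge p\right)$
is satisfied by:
  {m: True, p: False}


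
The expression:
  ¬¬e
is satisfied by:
  {e: True}


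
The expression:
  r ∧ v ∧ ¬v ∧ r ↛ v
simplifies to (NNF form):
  False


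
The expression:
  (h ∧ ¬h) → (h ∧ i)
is always true.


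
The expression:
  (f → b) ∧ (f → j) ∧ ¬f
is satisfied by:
  {f: False}


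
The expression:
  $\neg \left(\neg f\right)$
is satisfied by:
  {f: True}


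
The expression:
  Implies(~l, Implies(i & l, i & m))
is always true.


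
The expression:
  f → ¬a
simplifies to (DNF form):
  ¬a ∨ ¬f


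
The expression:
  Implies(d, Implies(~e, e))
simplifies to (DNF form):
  e | ~d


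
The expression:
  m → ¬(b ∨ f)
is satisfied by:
  {b: False, m: False, f: False}
  {f: True, b: False, m: False}
  {b: True, f: False, m: False}
  {f: True, b: True, m: False}
  {m: True, f: False, b: False}


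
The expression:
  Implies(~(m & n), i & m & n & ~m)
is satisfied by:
  {m: True, n: True}


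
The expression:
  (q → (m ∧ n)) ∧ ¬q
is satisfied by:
  {q: False}


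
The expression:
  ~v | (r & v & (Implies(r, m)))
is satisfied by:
  {r: True, m: True, v: False}
  {r: True, m: False, v: False}
  {m: True, r: False, v: False}
  {r: False, m: False, v: False}
  {r: True, v: True, m: True}


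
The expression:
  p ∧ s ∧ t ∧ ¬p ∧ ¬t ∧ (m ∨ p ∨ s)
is never true.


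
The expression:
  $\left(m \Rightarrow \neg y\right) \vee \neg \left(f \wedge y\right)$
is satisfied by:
  {m: False, y: False, f: False}
  {f: True, m: False, y: False}
  {y: True, m: False, f: False}
  {f: True, y: True, m: False}
  {m: True, f: False, y: False}
  {f: True, m: True, y: False}
  {y: True, m: True, f: False}


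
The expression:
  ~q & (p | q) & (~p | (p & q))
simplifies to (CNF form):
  False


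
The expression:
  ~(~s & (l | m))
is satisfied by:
  {s: True, l: False, m: False}
  {s: True, m: True, l: False}
  {s: True, l: True, m: False}
  {s: True, m: True, l: True}
  {m: False, l: False, s: False}


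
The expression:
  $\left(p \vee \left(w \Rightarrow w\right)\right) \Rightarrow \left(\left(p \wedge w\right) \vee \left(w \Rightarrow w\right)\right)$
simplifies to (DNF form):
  $\text{True}$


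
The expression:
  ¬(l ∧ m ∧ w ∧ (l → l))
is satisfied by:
  {l: False, m: False, w: False}
  {w: True, l: False, m: False}
  {m: True, l: False, w: False}
  {w: True, m: True, l: False}
  {l: True, w: False, m: False}
  {w: True, l: True, m: False}
  {m: True, l: True, w: False}


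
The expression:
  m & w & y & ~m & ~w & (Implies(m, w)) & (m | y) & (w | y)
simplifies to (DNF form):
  False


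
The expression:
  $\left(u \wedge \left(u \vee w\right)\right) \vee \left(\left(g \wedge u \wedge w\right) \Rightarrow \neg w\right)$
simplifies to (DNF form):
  $\text{True}$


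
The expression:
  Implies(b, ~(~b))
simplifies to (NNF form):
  True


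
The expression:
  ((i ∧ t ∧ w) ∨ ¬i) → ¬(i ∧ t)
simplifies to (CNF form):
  ¬i ∨ ¬t ∨ ¬w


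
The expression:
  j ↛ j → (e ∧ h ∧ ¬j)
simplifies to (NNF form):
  True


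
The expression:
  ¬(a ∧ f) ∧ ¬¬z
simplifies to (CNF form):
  z ∧ (¬a ∨ ¬f)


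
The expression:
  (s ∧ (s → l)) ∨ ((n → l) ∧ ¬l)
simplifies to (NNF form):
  (l ∧ s) ∨ (¬l ∧ ¬n)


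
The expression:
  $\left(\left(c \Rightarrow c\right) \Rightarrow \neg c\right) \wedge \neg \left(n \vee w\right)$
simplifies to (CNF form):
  $\neg c \wedge \neg n \wedge \neg w$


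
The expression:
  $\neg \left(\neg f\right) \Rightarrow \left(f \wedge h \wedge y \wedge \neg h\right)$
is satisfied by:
  {f: False}


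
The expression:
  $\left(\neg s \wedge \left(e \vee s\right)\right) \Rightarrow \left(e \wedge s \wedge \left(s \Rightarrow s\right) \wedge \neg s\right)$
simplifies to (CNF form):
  $s \vee \neg e$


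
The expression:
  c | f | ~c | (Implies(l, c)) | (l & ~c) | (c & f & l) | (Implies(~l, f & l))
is always true.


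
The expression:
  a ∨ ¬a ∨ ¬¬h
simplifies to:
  True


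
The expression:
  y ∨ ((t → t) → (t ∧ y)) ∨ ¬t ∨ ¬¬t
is always true.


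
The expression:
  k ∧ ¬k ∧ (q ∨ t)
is never true.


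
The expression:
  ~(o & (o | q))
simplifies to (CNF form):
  ~o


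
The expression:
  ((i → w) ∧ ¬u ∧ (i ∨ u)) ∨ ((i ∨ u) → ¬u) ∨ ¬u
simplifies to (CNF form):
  ¬u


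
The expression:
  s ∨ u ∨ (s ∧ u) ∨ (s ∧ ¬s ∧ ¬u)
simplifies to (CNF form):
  s ∨ u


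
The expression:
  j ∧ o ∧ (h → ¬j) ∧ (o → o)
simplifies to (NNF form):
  j ∧ o ∧ ¬h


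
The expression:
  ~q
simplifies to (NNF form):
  ~q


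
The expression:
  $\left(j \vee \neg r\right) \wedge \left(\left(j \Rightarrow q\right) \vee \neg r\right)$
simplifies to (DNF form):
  $\left(j \wedge q\right) \vee \neg r$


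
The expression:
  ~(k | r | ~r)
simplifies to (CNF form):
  False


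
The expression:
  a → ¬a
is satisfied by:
  {a: False}


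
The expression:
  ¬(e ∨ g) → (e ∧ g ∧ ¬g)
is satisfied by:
  {e: True, g: True}
  {e: True, g: False}
  {g: True, e: False}


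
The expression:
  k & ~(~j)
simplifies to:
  j & k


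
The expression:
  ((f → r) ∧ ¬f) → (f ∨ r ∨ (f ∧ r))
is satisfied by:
  {r: True, f: True}
  {r: True, f: False}
  {f: True, r: False}


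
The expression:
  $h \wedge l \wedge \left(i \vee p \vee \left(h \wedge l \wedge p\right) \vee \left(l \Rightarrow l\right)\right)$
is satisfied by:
  {h: True, l: True}


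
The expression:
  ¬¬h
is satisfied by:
  {h: True}


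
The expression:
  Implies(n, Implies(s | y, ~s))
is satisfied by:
  {s: False, n: False}
  {n: True, s: False}
  {s: True, n: False}


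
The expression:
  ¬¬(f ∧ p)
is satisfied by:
  {p: True, f: True}


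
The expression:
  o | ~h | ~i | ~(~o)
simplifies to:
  o | ~h | ~i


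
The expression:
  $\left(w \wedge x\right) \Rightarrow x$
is always true.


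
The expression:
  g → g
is always true.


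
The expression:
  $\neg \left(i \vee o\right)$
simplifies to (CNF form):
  $\neg i \wedge \neg o$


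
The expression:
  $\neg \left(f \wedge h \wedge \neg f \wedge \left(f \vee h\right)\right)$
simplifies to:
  $\text{True}$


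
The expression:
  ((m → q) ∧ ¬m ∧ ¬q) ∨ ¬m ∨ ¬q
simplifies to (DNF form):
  ¬m ∨ ¬q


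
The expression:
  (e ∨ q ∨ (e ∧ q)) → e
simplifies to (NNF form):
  e ∨ ¬q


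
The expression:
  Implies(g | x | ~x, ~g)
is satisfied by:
  {g: False}


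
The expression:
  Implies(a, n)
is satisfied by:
  {n: True, a: False}
  {a: False, n: False}
  {a: True, n: True}


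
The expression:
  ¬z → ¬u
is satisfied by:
  {z: True, u: False}
  {u: False, z: False}
  {u: True, z: True}


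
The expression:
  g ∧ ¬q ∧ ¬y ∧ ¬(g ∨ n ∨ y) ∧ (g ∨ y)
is never true.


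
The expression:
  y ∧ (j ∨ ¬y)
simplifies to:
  j ∧ y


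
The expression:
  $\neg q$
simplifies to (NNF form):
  $\neg q$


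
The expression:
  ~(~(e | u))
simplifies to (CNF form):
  e | u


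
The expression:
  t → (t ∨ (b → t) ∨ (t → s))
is always true.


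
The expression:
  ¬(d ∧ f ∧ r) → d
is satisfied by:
  {d: True}


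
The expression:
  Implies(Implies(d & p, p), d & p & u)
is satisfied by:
  {p: True, u: True, d: True}


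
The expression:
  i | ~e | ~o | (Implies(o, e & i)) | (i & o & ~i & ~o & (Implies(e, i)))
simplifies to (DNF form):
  i | ~e | ~o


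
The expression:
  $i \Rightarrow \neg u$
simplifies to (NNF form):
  $\neg i \vee \neg u$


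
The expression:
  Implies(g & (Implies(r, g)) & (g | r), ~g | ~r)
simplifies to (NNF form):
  ~g | ~r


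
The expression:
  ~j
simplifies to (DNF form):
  ~j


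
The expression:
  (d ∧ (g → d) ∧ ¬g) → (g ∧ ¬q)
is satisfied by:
  {g: True, d: False}
  {d: False, g: False}
  {d: True, g: True}


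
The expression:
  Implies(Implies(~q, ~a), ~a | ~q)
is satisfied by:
  {q: False, a: False}
  {a: True, q: False}
  {q: True, a: False}


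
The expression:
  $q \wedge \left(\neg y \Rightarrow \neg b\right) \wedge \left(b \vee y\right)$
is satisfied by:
  {y: True, q: True}


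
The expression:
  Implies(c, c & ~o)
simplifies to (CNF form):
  ~c | ~o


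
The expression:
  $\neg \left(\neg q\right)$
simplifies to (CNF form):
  $q$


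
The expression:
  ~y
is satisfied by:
  {y: False}


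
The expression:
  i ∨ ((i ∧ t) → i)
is always true.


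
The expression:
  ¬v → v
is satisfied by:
  {v: True}


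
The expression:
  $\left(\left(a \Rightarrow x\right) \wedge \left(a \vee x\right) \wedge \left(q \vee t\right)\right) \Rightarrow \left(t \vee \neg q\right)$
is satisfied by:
  {t: True, q: False, x: False}
  {q: False, x: False, t: False}
  {x: True, t: True, q: False}
  {x: True, q: False, t: False}
  {t: True, q: True, x: False}
  {q: True, t: False, x: False}
  {x: True, q: True, t: True}


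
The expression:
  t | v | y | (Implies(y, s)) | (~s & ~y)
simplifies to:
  True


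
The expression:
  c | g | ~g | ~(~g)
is always true.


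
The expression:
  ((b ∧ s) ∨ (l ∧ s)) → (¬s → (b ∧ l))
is always true.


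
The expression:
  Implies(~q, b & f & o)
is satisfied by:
  {q: True, o: True, b: True, f: True}
  {q: True, o: True, b: True, f: False}
  {q: True, o: True, f: True, b: False}
  {q: True, o: True, f: False, b: False}
  {q: True, b: True, f: True, o: False}
  {q: True, b: True, f: False, o: False}
  {q: True, b: False, f: True, o: False}
  {q: True, b: False, f: False, o: False}
  {o: True, b: True, f: True, q: False}


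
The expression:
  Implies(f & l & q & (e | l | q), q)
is always true.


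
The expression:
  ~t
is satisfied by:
  {t: False}


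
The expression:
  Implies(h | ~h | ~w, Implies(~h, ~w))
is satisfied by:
  {h: True, w: False}
  {w: False, h: False}
  {w: True, h: True}


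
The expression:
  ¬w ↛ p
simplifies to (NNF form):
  ¬p ∧ ¬w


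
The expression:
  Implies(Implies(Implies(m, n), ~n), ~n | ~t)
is always true.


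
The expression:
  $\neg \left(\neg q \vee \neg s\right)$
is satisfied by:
  {s: True, q: True}


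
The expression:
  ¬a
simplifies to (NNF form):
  ¬a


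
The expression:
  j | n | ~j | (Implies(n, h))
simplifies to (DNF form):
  True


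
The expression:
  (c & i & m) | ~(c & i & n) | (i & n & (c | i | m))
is always true.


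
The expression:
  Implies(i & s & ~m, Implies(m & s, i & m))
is always true.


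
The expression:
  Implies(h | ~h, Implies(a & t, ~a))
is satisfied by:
  {t: False, a: False}
  {a: True, t: False}
  {t: True, a: False}


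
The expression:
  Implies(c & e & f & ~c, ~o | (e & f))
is always true.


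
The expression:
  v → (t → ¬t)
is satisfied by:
  {v: False, t: False}
  {t: True, v: False}
  {v: True, t: False}


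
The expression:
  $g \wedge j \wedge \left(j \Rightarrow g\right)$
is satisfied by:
  {j: True, g: True}


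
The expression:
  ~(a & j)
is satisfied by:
  {a: False, j: False}
  {j: True, a: False}
  {a: True, j: False}


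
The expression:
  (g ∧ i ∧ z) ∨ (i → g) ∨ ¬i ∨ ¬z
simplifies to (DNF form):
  g ∨ ¬i ∨ ¬z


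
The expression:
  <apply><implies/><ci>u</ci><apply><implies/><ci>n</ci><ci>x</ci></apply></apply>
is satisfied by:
  {x: True, u: False, n: False}
  {u: False, n: False, x: False}
  {x: True, n: True, u: False}
  {n: True, u: False, x: False}
  {x: True, u: True, n: False}
  {u: True, x: False, n: False}
  {x: True, n: True, u: True}


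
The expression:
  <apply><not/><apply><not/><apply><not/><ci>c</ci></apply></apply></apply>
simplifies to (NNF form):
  <apply><not/><ci>c</ci></apply>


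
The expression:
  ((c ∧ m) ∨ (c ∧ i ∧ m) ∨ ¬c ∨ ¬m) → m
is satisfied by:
  {m: True}


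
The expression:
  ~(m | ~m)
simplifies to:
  False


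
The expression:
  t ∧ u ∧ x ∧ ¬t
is never true.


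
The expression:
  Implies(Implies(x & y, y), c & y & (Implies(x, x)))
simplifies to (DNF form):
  c & y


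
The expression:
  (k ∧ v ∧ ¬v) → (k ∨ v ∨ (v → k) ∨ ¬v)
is always true.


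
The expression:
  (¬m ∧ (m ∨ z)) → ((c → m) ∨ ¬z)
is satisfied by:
  {m: True, c: False, z: False}
  {c: False, z: False, m: False}
  {z: True, m: True, c: False}
  {z: True, c: False, m: False}
  {m: True, c: True, z: False}
  {c: True, m: False, z: False}
  {z: True, c: True, m: True}


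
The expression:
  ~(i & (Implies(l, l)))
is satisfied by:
  {i: False}


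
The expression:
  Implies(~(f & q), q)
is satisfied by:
  {q: True}


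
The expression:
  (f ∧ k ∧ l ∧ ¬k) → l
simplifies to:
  True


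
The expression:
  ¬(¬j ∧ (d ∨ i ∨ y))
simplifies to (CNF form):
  (j ∨ ¬d) ∧ (j ∨ ¬i) ∧ (j ∨ ¬y)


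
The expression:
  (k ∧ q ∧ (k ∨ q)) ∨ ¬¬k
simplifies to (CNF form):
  k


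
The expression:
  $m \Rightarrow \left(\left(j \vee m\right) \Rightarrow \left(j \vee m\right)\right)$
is always true.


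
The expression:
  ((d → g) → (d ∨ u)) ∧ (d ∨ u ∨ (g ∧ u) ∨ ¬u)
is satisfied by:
  {d: True, u: True}
  {d: True, u: False}
  {u: True, d: False}


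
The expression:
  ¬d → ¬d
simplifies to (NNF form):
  True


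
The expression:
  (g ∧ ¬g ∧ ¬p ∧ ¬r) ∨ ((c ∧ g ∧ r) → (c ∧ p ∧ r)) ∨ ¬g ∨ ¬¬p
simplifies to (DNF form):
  p ∨ ¬c ∨ ¬g ∨ ¬r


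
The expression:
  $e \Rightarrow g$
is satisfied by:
  {g: True, e: False}
  {e: False, g: False}
  {e: True, g: True}


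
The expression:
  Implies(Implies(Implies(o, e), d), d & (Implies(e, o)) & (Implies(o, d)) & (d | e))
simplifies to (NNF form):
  (e & o) | (d & ~e) | (~d & ~o)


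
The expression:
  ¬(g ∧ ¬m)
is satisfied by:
  {m: True, g: False}
  {g: False, m: False}
  {g: True, m: True}


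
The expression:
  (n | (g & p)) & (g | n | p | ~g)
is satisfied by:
  {n: True, p: True, g: True}
  {n: True, p: True, g: False}
  {n: True, g: True, p: False}
  {n: True, g: False, p: False}
  {p: True, g: True, n: False}


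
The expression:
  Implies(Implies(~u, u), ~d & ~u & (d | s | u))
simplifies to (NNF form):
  ~u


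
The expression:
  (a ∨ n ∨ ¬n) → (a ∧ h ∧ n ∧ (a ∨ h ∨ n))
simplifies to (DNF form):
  a ∧ h ∧ n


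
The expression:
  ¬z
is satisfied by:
  {z: False}


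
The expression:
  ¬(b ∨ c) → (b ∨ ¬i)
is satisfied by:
  {b: True, c: True, i: False}
  {b: True, c: False, i: False}
  {c: True, b: False, i: False}
  {b: False, c: False, i: False}
  {b: True, i: True, c: True}
  {b: True, i: True, c: False}
  {i: True, c: True, b: False}


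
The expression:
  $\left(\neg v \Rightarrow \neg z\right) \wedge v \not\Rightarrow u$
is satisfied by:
  {v: True, u: False}


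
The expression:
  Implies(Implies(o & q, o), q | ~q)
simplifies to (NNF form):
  True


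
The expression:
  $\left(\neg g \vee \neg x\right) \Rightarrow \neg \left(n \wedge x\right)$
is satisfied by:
  {g: True, x: False, n: False}
  {x: False, n: False, g: False}
  {n: True, g: True, x: False}
  {n: True, x: False, g: False}
  {g: True, x: True, n: False}
  {x: True, g: False, n: False}
  {n: True, x: True, g: True}


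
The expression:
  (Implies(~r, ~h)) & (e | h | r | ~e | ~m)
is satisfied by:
  {r: True, h: False}
  {h: False, r: False}
  {h: True, r: True}


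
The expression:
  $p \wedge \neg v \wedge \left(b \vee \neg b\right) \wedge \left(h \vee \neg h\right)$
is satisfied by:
  {p: True, v: False}


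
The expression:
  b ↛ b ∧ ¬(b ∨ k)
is never true.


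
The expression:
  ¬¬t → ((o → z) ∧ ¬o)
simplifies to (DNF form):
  ¬o ∨ ¬t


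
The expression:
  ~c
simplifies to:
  ~c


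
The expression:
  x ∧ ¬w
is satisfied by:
  {x: True, w: False}


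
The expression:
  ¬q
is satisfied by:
  {q: False}


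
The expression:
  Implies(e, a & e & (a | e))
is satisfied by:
  {a: True, e: False}
  {e: False, a: False}
  {e: True, a: True}


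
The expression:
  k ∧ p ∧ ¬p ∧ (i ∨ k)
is never true.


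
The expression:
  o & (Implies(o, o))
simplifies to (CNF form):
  o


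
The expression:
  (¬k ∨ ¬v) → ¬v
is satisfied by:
  {k: True, v: False}
  {v: False, k: False}
  {v: True, k: True}


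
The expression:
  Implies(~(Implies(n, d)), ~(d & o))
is always true.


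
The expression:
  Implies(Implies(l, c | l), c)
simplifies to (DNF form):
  c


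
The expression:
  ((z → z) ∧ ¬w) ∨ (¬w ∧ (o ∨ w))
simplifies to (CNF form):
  ¬w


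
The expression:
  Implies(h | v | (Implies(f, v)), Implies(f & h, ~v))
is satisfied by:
  {h: False, v: False, f: False}
  {f: True, h: False, v: False}
  {v: True, h: False, f: False}
  {f: True, v: True, h: False}
  {h: True, f: False, v: False}
  {f: True, h: True, v: False}
  {v: True, h: True, f: False}


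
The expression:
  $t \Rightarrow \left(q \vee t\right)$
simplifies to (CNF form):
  $\text{True}$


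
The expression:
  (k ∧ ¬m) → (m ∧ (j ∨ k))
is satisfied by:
  {m: True, k: False}
  {k: False, m: False}
  {k: True, m: True}


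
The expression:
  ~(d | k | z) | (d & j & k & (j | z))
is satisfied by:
  {j: True, z: False, k: False, d: False}
  {j: False, z: False, k: False, d: False}
  {d: True, k: True, j: True, z: False}
  {d: True, k: True, z: True, j: True}


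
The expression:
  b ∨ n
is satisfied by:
  {n: True, b: True}
  {n: True, b: False}
  {b: True, n: False}


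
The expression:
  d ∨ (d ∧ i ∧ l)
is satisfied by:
  {d: True}


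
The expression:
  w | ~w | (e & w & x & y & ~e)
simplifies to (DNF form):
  True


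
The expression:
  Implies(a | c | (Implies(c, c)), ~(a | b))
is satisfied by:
  {b: False, a: False}


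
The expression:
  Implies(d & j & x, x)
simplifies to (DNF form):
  True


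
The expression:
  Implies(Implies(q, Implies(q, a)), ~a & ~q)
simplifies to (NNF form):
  ~a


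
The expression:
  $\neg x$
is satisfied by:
  {x: False}


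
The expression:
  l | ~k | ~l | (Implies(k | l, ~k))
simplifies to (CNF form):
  True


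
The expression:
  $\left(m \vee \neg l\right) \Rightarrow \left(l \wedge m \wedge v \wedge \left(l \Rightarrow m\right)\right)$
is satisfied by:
  {v: True, l: True, m: False}
  {l: True, m: False, v: False}
  {v: True, m: True, l: True}


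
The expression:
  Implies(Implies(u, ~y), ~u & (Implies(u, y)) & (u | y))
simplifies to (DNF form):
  y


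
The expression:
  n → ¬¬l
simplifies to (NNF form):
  l ∨ ¬n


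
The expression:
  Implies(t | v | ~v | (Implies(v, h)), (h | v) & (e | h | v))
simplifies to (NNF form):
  h | v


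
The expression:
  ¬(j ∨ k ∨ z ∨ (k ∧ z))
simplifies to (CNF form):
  ¬j ∧ ¬k ∧ ¬z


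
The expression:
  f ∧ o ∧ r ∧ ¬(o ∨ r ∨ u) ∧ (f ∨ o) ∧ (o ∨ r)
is never true.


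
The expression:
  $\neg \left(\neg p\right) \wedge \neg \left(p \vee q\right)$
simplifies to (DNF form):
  $\text{False}$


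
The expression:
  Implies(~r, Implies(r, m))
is always true.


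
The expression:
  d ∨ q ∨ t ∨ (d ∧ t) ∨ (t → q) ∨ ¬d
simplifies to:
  True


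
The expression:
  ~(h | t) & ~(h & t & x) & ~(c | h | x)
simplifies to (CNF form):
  ~c & ~h & ~t & ~x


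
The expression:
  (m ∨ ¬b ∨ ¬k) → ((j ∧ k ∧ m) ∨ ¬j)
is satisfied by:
  {k: True, m: True, b: True, j: False}
  {k: True, m: True, b: False, j: False}
  {k: True, b: True, m: False, j: False}
  {k: True, b: False, m: False, j: False}
  {m: True, b: True, k: False, j: False}
  {m: True, b: False, k: False, j: False}
  {b: True, k: False, m: False, j: False}
  {b: False, k: False, m: False, j: False}
  {j: True, k: True, m: True, b: True}
  {j: True, k: True, m: True, b: False}
  {j: True, k: True, b: True, m: False}


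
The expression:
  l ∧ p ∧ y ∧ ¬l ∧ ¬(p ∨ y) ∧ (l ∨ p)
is never true.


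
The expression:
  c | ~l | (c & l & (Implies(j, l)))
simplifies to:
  c | ~l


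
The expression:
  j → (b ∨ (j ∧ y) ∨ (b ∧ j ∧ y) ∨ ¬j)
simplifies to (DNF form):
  b ∨ y ∨ ¬j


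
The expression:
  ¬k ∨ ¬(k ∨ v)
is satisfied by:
  {k: False}


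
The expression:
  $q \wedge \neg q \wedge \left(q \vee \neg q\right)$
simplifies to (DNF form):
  $\text{False}$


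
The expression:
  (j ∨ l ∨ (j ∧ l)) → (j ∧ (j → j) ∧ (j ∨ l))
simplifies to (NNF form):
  j ∨ ¬l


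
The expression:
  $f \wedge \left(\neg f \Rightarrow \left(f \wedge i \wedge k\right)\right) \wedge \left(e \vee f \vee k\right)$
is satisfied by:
  {f: True}


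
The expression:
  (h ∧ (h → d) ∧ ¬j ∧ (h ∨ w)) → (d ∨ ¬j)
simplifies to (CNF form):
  True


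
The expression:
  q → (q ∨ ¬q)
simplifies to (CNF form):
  True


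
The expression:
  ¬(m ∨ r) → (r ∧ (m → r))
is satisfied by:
  {r: True, m: True}
  {r: True, m: False}
  {m: True, r: False}


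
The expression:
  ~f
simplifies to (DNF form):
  ~f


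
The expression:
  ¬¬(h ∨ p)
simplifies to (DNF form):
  h ∨ p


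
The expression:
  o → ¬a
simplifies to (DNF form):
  ¬a ∨ ¬o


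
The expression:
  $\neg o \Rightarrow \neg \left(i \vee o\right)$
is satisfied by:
  {o: True, i: False}
  {i: False, o: False}
  {i: True, o: True}


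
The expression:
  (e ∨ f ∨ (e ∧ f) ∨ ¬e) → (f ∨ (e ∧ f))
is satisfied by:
  {f: True}


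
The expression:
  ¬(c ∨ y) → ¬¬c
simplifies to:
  c ∨ y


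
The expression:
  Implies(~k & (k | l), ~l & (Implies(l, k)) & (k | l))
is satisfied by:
  {k: True, l: False}
  {l: False, k: False}
  {l: True, k: True}


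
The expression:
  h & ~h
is never true.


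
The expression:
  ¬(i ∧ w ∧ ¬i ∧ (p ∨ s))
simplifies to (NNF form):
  True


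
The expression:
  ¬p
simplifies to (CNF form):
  ¬p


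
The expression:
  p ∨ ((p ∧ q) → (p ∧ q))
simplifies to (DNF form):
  True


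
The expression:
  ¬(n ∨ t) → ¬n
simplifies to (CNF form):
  True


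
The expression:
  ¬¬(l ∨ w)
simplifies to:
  l ∨ w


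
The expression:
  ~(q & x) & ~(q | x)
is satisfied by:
  {q: False, x: False}


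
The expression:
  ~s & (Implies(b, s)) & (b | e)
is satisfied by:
  {e: True, b: False, s: False}


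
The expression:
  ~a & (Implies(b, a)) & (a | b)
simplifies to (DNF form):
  False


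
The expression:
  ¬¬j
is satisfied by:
  {j: True}


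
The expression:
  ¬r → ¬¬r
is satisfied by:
  {r: True}


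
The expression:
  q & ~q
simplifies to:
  False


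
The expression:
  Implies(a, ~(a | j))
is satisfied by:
  {a: False}


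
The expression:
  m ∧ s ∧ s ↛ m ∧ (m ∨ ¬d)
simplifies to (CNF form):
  False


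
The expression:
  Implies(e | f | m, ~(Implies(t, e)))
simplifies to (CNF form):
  ~e & (t | ~f) & (t | ~m)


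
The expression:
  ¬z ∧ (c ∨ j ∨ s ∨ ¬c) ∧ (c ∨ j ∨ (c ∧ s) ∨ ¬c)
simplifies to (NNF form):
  ¬z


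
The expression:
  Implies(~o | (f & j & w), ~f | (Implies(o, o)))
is always true.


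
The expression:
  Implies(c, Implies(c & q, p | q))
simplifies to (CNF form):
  True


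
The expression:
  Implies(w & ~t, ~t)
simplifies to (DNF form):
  True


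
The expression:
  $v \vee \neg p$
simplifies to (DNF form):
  $v \vee \neg p$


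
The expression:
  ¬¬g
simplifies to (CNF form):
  g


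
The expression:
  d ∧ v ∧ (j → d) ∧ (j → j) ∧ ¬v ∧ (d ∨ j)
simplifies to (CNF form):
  False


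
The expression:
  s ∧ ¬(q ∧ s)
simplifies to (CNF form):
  s ∧ ¬q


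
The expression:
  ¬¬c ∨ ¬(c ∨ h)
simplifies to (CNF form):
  c ∨ ¬h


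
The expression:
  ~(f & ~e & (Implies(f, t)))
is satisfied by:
  {e: True, t: False, f: False}
  {e: False, t: False, f: False}
  {f: True, e: True, t: False}
  {f: True, e: False, t: False}
  {t: True, e: True, f: False}
  {t: True, e: False, f: False}
  {t: True, f: True, e: True}


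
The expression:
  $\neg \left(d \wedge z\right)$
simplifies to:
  $\neg d \vee \neg z$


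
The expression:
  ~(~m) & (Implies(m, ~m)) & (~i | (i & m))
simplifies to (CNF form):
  False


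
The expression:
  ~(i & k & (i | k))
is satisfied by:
  {k: False, i: False}
  {i: True, k: False}
  {k: True, i: False}
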